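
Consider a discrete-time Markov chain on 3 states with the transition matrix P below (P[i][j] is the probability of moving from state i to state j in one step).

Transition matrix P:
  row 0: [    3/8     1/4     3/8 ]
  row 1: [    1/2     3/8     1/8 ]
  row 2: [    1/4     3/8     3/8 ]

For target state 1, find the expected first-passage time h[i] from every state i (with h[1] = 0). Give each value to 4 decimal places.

h = [3.3684, 0.0000, 2.9474]

First-step conditioning: h[1] = 0; for i ≠ 1, h[i] = 1 + Σ_k P[i][k]·h[k].
  h[0] = 1 + 3/8·h[0] + 3/8·h[2]
  h[2] = 1 + 1/4·h[0] + 3/8·h[2]
Solving the 2×2 linear system over states ≠ 1 gives exactly h = [64/19, 0, 56/19] (h[1] = 0 is the target).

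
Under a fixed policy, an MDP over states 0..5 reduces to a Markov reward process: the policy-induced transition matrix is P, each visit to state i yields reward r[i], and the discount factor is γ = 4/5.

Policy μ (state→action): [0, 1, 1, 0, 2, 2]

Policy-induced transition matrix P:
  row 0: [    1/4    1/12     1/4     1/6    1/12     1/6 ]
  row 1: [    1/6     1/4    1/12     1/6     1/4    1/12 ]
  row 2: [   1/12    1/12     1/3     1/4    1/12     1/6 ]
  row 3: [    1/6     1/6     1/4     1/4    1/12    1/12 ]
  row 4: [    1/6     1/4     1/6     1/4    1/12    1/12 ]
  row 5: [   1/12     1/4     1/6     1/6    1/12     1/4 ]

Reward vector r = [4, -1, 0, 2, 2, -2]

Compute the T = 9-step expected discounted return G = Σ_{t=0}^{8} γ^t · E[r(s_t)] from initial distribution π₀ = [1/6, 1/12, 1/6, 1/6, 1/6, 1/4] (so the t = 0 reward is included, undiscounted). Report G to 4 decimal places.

t=0: π = [0.1667, 0.0833, 0.1667, 0.1667, 0.1667, 0.2500], E[r] = 0.7500, γ^t·E[r] = 0.750000, running G = 0.750000
t=1: π = [0.1458, 0.1806, 0.2153, 0.2083, 0.0972, 0.1528], E[r] = 0.7083, γ^t·E[r] = 0.566667, running G = 1.316667
t=2: π = [0.1481, 0.1725, 0.2170, 0.2101, 0.1134, 0.1389], E[r] = 0.7894, γ^t·E[r] = 0.505185, running G = 1.821852
t=3: π = [0.1494, 0.1716, 0.2183, 0.2117, 0.1121, 0.1369], E[r] = 0.7995, γ^t·E[r] = 0.409358, running G = 2.231210
t=4: π = [0.1495, 0.1711, 0.2188, 0.2118, 0.1119, 0.1368], E[r] = 0.8009, γ^t·E[r] = 0.328066, running G = 2.559276
t=5: π = [0.1495, 0.1710, 0.2190, 0.2119, 0.1118, 0.1368], E[r] = 0.8008, γ^t·E[r] = 0.262410, running G = 2.821686
t=6: π = [0.1495, 0.1709, 0.2190, 0.2119, 0.1118, 0.1368], E[r] = 0.8007, γ^t·E[r] = 0.209901, running G = 3.031587
t=7: π = [0.1495, 0.1709, 0.2190, 0.2119, 0.1118, 0.1368], E[r] = 0.8007, γ^t·E[r] = 0.167914, running G = 3.199501
t=8: π = [0.1495, 0.1709, 0.2190, 0.2119, 0.1118, 0.1369], E[r] = 0.8007, γ^t·E[r] = 0.134330, running G = 3.333831

G = 3.3338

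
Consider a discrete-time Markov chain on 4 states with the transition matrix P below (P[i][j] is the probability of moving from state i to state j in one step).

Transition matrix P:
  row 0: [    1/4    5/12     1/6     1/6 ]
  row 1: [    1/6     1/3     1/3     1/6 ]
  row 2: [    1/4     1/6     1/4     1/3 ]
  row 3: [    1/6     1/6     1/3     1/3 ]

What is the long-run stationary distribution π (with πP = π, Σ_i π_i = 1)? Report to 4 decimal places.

π = [0.2069, 0.2621, 0.2759, 0.2552]

Balance equations π_j = Σ_i π_i·P[i][j]:
  π_0 = 1/4·π_0 + 1/6·π_1 + 1/4·π_2 + 1/6·π_3
  π_1 = 5/12·π_0 + 1/3·π_1 + 1/6·π_2 + 1/6·π_3
  π_2 = 1/6·π_0 + 1/3·π_1 + 1/4·π_2 + 1/3·π_3
  normalize: π_0 + π_1 + π_2 + π_3 = 1
Solving the linear system gives exactly π = [6/29, 38/145, 8/29, 37/145].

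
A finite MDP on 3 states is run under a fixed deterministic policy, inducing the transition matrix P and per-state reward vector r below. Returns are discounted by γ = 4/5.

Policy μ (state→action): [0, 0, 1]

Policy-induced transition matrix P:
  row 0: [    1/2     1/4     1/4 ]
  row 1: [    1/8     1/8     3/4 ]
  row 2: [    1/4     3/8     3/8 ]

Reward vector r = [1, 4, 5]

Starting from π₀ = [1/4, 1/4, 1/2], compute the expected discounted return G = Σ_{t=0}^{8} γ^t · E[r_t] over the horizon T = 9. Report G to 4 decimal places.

t=0: π = [0.2500, 0.2500, 0.5000], E[r] = 3.7500, γ^t·E[r] = 3.750000, running G = 3.750000
t=1: π = [0.2813, 0.2813, 0.4375], E[r] = 3.5938, γ^t·E[r] = 2.875000, running G = 6.625000
t=2: π = [0.2852, 0.2695, 0.4453], E[r] = 3.5898, γ^t·E[r] = 2.297500, running G = 8.922500
t=3: π = [0.2876, 0.2720, 0.4404], E[r] = 3.5776, γ^t·E[r] = 1.831750, running G = 10.754250
t=4: π = [0.2879, 0.2711, 0.4410], E[r] = 3.5773, γ^t·E[r] = 1.465275, running G = 12.219525
t=5: π = [0.2881, 0.2712, 0.4407], E[r] = 3.5764, γ^t·E[r] = 1.171908, running G = 13.391433
t=6: π = [0.2881, 0.2712, 0.4407], E[r] = 3.5764, γ^t·E[r] = 0.937520, running G = 14.328952
t=7: π = [0.2881, 0.2712, 0.4407], E[r] = 3.5763, γ^t·E[r] = 0.750000, running G = 15.078952
t=8: π = [0.2881, 0.2712, 0.4407], E[r] = 3.5763, γ^t·E[r] = 0.600000, running G = 15.678952

G = 15.6790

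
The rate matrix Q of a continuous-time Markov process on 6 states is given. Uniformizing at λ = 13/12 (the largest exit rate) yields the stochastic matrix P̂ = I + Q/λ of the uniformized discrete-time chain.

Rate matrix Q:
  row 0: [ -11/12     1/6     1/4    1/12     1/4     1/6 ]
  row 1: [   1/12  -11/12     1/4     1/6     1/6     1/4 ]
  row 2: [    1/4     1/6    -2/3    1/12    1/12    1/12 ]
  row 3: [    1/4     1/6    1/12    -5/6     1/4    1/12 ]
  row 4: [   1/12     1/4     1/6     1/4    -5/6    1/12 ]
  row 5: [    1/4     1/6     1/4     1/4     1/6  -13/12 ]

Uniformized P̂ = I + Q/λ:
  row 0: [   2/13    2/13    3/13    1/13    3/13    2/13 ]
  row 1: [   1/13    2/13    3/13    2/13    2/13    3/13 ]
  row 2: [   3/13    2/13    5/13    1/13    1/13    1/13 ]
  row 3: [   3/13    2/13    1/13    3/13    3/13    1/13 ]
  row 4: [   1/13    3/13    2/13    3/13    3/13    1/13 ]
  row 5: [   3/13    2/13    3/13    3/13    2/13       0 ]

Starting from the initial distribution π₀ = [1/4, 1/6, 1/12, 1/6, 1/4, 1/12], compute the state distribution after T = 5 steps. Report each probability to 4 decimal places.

π = [0.1654, 0.1673, 0.2280, 0.1575, 0.1746, 0.1071]

t=0: π = [0.2500, 0.1667, 0.0833, 0.1667, 0.2500, 0.0833]
t=1: π = [0.1474, 0.1731, 0.1987, 0.1667, 0.1987, 0.1154]
t=2: π = [0.1622, 0.1691, 0.2204, 0.1642, 0.1780, 0.1060]
t=3: π = [0.1649, 0.1675, 0.2257, 0.1589, 0.1757, 0.1073]
t=4: π = [0.1653, 0.1674, 0.2275, 0.1578, 0.1749, 0.1071]
t=5: π = [0.1654, 0.1673, 0.2280, 0.1575, 0.1746, 0.1071]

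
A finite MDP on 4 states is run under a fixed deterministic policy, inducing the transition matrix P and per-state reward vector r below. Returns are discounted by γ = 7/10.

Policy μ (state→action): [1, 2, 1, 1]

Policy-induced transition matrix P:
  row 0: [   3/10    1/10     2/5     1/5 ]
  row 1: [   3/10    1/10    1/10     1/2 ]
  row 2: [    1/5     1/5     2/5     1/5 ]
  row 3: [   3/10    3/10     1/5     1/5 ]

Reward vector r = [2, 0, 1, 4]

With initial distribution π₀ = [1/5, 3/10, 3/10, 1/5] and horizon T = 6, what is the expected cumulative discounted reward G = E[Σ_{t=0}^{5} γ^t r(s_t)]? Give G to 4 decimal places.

G = 5.1743

t=0: π = [0.2000, 0.3000, 0.3000, 0.2000], E[r] = 1.5000, γ^t·E[r] = 1.500000, running G = 1.500000
t=1: π = [0.2700, 0.1700, 0.2700, 0.2900], E[r] = 1.9700, γ^t·E[r] = 1.379000, running G = 2.879000
t=2: π = [0.2730, 0.1850, 0.2910, 0.2510], E[r] = 1.8410, γ^t·E[r] = 0.902090, running G = 3.781090
t=3: π = [0.2709, 0.1793, 0.2943, 0.2555], E[r] = 1.8581, γ^t·E[r] = 0.637328, running G = 4.418418
t=4: π = [0.2706, 0.1805, 0.2951, 0.2538], E[r] = 1.8514, γ^t·E[r] = 0.444524, running G = 4.862942
t=5: π = [0.2705, 0.1803, 0.2951, 0.2542], E[r] = 1.8527, γ^t·E[r] = 0.311383, running G = 5.174325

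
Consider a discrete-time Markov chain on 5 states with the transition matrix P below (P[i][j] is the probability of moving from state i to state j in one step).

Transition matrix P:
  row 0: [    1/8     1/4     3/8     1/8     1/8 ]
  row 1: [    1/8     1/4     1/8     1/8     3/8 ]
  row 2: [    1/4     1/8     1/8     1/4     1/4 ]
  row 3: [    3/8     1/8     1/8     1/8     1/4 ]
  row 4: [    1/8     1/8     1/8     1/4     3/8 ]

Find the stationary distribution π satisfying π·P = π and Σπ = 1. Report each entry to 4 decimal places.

π = [0.1921, 0.1703, 0.1730, 0.1820, 0.2826]

Balance equations π_j = Σ_i π_i·P[i][j]:
  π_0 = 1/8·π_0 + 1/8·π_1 + 1/4·π_2 + 3/8·π_3 + 1/8·π_4
  π_1 = 1/4·π_0 + 1/4·π_1 + 1/8·π_2 + 1/8·π_3 + 1/8·π_4
  π_2 = 3/8·π_0 + 1/8·π_1 + 1/8·π_2 + 1/8·π_3 + 1/8·π_4
  π_3 = 1/8·π_0 + 1/8·π_1 + 1/4·π_2 + 1/8·π_3 + 1/4·π_4
  normalize: π_0 + π_1 + π_2 + π_3 + π_4 = 1
Solving the linear system gives exactly π = [775/4034, 687/4034, 349/2017, 367/2017, 570/2017].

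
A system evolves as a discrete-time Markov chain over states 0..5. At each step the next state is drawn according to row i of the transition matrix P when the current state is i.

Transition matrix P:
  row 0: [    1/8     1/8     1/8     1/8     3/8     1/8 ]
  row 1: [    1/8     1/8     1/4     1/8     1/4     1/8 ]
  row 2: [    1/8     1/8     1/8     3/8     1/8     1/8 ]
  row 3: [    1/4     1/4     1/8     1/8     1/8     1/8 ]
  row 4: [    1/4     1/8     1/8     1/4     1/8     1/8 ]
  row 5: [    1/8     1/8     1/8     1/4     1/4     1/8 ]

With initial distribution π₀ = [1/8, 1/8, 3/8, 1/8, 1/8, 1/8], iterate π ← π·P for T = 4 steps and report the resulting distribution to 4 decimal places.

π = [0.1758, 0.1501, 0.1437, 0.2024, 0.2030, 0.1250]

t=0: π = [0.1250, 0.1250, 0.3750, 0.1250, 0.1250, 0.1250]
t=1: π = [0.1563, 0.1406, 0.1406, 0.2500, 0.1875, 0.1250]
t=2: π = [0.1797, 0.1563, 0.1426, 0.1992, 0.1973, 0.1250]
t=3: π = [0.1746, 0.1499, 0.1445, 0.2009, 0.2051, 0.1250]
t=4: π = [0.1758, 0.1501, 0.1437, 0.2024, 0.2030, 0.1250]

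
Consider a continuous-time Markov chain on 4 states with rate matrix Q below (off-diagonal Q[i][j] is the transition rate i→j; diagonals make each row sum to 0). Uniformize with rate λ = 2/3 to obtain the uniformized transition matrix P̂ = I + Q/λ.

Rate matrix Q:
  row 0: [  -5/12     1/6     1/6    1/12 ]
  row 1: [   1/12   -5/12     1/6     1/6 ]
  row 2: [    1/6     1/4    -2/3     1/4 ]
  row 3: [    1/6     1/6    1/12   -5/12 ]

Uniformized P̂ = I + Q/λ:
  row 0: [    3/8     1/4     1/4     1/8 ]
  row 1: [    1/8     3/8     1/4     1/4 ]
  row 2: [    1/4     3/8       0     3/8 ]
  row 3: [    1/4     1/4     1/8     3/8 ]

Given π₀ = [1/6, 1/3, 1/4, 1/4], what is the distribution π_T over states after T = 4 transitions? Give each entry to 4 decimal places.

t=0: π = [0.1667, 0.3333, 0.2500, 0.2500]
t=1: π = [0.2292, 0.3229, 0.1563, 0.2917]
t=2: π = [0.2383, 0.3099, 0.1745, 0.2773]
t=3: π = [0.2410, 0.3105, 0.1717, 0.2767]
t=4: π = [0.2413, 0.3103, 0.1725, 0.2759]

π = [0.2413, 0.3103, 0.1725, 0.2759]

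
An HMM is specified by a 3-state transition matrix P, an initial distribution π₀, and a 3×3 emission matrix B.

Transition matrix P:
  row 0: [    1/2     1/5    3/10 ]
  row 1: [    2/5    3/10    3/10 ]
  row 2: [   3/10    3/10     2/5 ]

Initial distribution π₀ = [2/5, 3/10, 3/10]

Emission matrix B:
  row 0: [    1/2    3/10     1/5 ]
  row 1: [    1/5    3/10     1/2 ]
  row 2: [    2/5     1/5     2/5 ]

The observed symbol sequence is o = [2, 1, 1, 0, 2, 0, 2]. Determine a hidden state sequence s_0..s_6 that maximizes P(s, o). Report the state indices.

t=0: δ = [8.000e-02, 1.500e-01, 1.200e-01]  (obs o_0=2)
t=1: δ = [1.800e-02, 1.350e-02, 9.600e-03]  ψ = [1, 1, 2]  (obs o_1=1)
t=2: δ = [2.700e-03, 1.215e-03, 1.080e-03]  ψ = [0, 1, 0]  (obs o_2=1)
t=3: δ = [6.750e-04, 1.080e-04, 3.240e-04]  ψ = [0, 0, 0]  (obs o_3=0)
t=4: δ = [6.750e-05, 6.750e-05, 8.100e-05]  ψ = [0, 0, 0]  (obs o_4=2)
t=5: δ = [1.688e-05, 4.860e-06, 1.296e-05]  ψ = [0, 2, 2]  (obs o_5=0)
t=6: δ = [1.687e-06, 1.944e-06, 2.074e-06]  ψ = [0, 2, 2]  (obs o_6=2)
backtrack: best end state = 2; path = [1, 0, 0, 0, 2, 2, 2]

path = [1, 0, 0, 0, 2, 2, 2]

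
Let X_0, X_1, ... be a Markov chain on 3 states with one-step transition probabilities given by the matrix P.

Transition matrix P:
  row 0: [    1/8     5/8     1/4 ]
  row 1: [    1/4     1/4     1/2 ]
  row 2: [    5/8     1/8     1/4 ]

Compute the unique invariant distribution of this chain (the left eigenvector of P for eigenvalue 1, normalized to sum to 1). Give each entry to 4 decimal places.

Balance equations π_j = Σ_i π_i·P[i][j]:
  π_0 = 1/8·π_0 + 1/4·π_1 + 5/8·π_2
  π_1 = 5/8·π_0 + 1/4·π_1 + 1/8·π_2
  normalize: π_0 + π_1 + π_2 = 1
Solving the linear system gives exactly π = [1/3, 1/3, 1/3].

π = [0.3333, 0.3333, 0.3333]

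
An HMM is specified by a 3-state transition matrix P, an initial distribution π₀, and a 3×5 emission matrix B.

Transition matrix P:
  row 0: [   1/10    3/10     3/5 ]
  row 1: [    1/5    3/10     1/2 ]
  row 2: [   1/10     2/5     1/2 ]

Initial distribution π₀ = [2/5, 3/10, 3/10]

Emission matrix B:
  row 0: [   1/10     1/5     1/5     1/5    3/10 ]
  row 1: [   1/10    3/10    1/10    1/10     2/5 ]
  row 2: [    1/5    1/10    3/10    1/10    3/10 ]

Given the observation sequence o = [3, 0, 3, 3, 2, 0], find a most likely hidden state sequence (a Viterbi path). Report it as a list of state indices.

t=0: δ = [8.000e-02, 3.000e-02, 3.000e-02]  (obs o_0=3)
t=1: δ = [8.000e-04, 2.400e-03, 9.600e-03]  ψ = [0, 0, 0]  (obs o_1=0)
t=2: δ = [1.920e-04, 3.840e-04, 4.800e-04]  ψ = [2, 2, 2]  (obs o_2=3)
t=3: δ = [1.536e-05, 1.920e-05, 2.400e-05]  ψ = [1, 2, 2]  (obs o_3=3)
t=4: δ = [7.680e-07, 9.600e-07, 3.600e-06]  ψ = [1, 2, 2]  (obs o_4=2)
t=5: δ = [3.600e-08, 1.440e-07, 3.600e-07]  ψ = [2, 2, 2]  (obs o_5=0)
backtrack: best end state = 2; path = [0, 2, 2, 2, 2, 2]

path = [0, 2, 2, 2, 2, 2]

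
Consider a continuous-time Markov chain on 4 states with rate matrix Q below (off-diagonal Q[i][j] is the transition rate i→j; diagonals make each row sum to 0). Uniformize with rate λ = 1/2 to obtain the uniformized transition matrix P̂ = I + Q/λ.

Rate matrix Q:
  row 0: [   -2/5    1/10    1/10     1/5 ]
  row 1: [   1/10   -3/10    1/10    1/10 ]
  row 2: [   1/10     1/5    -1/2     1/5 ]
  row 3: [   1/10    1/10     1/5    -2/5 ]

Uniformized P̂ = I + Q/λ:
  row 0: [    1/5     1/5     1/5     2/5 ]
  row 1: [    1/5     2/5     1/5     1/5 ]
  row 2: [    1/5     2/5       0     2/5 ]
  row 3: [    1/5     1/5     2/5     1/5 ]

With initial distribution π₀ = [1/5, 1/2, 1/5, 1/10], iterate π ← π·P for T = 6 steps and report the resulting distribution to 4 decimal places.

t=0: π = [0.2000, 0.5000, 0.2000, 0.1000]
t=1: π = [0.2000, 0.3400, 0.1800, 0.2800]
t=2: π = [0.2000, 0.3040, 0.2200, 0.2760]
t=3: π = [0.2000, 0.3048, 0.2112, 0.2840]
t=4: π = [0.2000, 0.3032, 0.2146, 0.2822]
t=5: π = [0.2000, 0.3036, 0.2135, 0.2829]
t=6: π = [0.2000, 0.3034, 0.2139, 0.2827]

π = [0.2000, 0.3034, 0.2139, 0.2827]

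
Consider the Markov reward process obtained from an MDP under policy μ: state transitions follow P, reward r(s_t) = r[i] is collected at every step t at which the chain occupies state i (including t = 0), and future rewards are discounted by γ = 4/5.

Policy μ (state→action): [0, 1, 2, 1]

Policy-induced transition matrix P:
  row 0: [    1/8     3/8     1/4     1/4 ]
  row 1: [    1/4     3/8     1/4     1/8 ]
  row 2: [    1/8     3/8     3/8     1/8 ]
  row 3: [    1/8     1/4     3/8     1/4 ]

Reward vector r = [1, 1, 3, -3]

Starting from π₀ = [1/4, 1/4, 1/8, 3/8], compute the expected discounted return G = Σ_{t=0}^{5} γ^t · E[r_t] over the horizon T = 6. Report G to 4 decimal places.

t=0: π = [0.2500, 0.2500, 0.1250, 0.3750], E[r] = -0.2500, γ^t·E[r] = -0.250000, running G = -0.250000
t=1: π = [0.1563, 0.3281, 0.3125, 0.2031], E[r] = 0.8125, γ^t·E[r] = 0.650000, running G = 0.400000
t=2: π = [0.1660, 0.3496, 0.3145, 0.1699], E[r] = 0.9492, γ^t·E[r] = 0.607500, running G = 1.007500
t=3: π = [0.1687, 0.3538, 0.3105, 0.1670], E[r] = 0.9531, γ^t·E[r] = 0.488000, running G = 1.495500
t=4: π = [0.1692, 0.3541, 0.3097, 0.1670], E[r] = 0.9515, γ^t·E[r] = 0.389750, running G = 1.885250
t=5: π = [0.1693, 0.3541, 0.3096, 0.1670], E[r] = 0.9511, γ^t·E[r] = 0.311648, running G = 2.196898

G = 2.1969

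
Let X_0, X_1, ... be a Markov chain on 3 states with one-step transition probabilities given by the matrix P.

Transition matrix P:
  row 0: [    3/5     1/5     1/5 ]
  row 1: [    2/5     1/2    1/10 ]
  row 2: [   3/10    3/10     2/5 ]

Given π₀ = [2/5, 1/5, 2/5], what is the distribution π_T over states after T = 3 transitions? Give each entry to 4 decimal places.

t=0: π = [0.4000, 0.2000, 0.4000]
t=1: π = [0.4400, 0.3000, 0.2600]
t=2: π = [0.4620, 0.3160, 0.2220]
t=3: π = [0.4702, 0.3170, 0.2128]

π = [0.4702, 0.3170, 0.2128]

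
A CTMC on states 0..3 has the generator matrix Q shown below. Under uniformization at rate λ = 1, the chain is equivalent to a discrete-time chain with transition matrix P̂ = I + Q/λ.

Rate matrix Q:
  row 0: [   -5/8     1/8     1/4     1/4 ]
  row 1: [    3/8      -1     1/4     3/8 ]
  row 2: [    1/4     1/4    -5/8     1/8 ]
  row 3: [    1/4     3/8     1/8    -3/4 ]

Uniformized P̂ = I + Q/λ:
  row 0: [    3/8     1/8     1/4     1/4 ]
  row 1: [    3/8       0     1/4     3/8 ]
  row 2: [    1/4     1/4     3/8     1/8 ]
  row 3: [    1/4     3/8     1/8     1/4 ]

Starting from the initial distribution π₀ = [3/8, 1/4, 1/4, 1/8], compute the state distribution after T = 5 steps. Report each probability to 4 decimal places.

t=0: π = [0.3750, 0.2500, 0.2500, 0.1250]
t=1: π = [0.3281, 0.1563, 0.2656, 0.2500]
t=2: π = [0.3105, 0.2012, 0.2520, 0.2363]
t=3: π = [0.3140, 0.1904, 0.2520, 0.2437]
t=4: π = [0.3130, 0.1936, 0.2510, 0.2423]
t=5: π = [0.3133, 0.1928, 0.2511, 0.2428]

π = [0.3133, 0.1928, 0.2511, 0.2428]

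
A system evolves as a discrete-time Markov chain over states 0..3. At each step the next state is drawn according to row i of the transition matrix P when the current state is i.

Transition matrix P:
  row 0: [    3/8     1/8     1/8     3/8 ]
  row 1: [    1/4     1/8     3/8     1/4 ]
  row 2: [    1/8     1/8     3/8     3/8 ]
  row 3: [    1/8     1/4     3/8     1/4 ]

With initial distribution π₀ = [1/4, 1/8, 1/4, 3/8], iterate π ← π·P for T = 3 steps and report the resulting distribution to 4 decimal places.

t=0: π = [0.2500, 0.1250, 0.2500, 0.3750]
t=1: π = [0.2031, 0.1719, 0.3125, 0.3125]
t=2: π = [0.1973, 0.1641, 0.3242, 0.3145]
t=3: π = [0.1948, 0.1643, 0.3257, 0.3152]

π = [0.1948, 0.1643, 0.3257, 0.3152]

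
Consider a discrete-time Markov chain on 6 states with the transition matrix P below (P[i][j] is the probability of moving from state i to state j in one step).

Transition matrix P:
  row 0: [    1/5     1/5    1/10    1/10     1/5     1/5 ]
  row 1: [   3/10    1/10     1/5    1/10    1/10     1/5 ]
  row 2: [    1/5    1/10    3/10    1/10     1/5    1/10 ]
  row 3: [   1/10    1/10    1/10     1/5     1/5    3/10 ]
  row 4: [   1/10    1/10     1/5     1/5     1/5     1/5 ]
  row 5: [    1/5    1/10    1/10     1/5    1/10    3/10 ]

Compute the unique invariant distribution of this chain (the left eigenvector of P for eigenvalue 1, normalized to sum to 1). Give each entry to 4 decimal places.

Balance equations π_j = Σ_i π_i·P[i][j]:
  π_0 = 1/5·π_0 + 3/10·π_1 + 1/5·π_2 + 1/10·π_3 + 1/10·π_4 + 1/5·π_5
  π_1 = 1/5·π_0 + 1/10·π_1 + 1/10·π_2 + 1/10·π_3 + 1/10·π_4 + 1/10·π_5
  π_2 = 1/10·π_0 + 1/5·π_1 + 3/10·π_2 + 1/10·π_3 + 1/5·π_4 + 1/10·π_5
  π_3 = 1/10·π_0 + 1/10·π_1 + 1/10·π_2 + 1/5·π_3 + 1/5·π_4 + 1/5·π_5
  π_4 = 1/5·π_0 + 1/10·π_1 + 1/5·π_2 + 1/5·π_3 + 1/5·π_4 + 1/10·π_5
  normalize: π_0 + π_1 + π_2 + π_3 + π_4 + π_5 = 1
Solving the linear system gives exactly π = [16/89, 21/178, 2257/14062, 1084/7031, 2335/14062, 35/158].

π = [0.1798, 0.1180, 0.1605, 0.1542, 0.1661, 0.2215]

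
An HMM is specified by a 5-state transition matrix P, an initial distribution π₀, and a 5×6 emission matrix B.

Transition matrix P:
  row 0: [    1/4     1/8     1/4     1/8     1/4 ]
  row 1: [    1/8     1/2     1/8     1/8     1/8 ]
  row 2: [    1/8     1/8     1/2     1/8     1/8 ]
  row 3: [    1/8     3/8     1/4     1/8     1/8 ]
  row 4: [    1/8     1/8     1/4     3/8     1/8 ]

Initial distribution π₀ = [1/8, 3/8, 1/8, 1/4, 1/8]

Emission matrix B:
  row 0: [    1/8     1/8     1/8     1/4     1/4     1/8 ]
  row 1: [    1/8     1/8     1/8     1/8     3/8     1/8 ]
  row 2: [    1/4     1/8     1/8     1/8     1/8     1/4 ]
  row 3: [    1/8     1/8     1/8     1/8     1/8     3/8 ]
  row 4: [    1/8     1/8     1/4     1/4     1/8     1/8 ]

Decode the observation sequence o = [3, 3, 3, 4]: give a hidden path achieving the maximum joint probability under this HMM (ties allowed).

t=0: δ = [3.125e-02, 4.688e-02, 1.562e-02, 3.125e-02, 3.125e-02]  (obs o_0=3)
t=1: δ = [1.953e-03, 2.930e-03, 9.766e-04, 1.465e-03, 1.953e-03]  ψ = [0, 1, 0, 4, 0]  (obs o_1=3)
t=2: δ = [1.221e-04, 1.831e-04, 6.104e-05, 9.155e-05, 1.221e-04]  ψ = [0, 1, 0, 4, 0]  (obs o_2=3)
t=3: δ = [7.629e-06, 3.433e-05, 3.815e-06, 5.722e-06, 3.815e-06]  ψ = [0, 1, 0, 4, 0]  (obs o_3=4)
backtrack: best end state = 1; path = [1, 1, 1, 1]

path = [1, 1, 1, 1]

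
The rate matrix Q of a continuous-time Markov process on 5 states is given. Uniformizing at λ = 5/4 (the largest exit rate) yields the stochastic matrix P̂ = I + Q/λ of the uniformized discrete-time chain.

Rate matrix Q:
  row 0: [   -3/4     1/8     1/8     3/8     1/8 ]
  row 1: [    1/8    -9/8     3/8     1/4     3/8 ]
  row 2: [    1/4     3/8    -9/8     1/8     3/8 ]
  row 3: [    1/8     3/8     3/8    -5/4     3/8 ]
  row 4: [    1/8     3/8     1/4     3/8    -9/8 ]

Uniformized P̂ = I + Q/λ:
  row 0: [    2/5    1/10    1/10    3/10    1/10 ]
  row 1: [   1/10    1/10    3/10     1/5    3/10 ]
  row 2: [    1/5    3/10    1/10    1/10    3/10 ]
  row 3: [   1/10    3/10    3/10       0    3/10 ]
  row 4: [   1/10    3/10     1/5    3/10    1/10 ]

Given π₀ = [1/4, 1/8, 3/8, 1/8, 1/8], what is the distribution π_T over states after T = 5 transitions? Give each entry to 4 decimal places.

π = [0.1720, 0.2213, 0.2029, 0.1824, 0.2213]

t=0: π = [0.2500, 0.1250, 0.3750, 0.1250, 0.1250]
t=1: π = [0.2125, 0.2250, 0.1625, 0.1750, 0.2250]
t=2: π = [0.1800, 0.2125, 0.2025, 0.1925, 0.2125]
t=3: π = [0.1743, 0.2215, 0.2023, 0.1805, 0.2215]
t=4: π = [0.1725, 0.2209, 0.2026, 0.1833, 0.2209]
t=5: π = [0.1720, 0.2213, 0.2029, 0.1824, 0.2213]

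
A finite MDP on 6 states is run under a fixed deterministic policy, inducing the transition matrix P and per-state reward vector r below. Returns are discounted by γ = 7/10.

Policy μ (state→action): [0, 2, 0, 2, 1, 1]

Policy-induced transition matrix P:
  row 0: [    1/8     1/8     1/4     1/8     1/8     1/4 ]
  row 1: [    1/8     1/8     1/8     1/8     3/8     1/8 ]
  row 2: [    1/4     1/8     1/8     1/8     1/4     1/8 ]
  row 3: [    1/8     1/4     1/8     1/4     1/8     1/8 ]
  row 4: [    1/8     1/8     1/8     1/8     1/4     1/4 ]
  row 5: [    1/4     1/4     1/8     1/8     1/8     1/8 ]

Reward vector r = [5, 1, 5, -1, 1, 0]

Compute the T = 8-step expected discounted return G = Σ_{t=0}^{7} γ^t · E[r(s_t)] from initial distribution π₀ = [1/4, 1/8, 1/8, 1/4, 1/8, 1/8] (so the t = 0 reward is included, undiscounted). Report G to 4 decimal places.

t=0: π = [0.2500, 0.1250, 0.1250, 0.2500, 0.1250, 0.1250], E[r] = 1.8750, γ^t·E[r] = 1.875000, running G = 1.875000
t=1: π = [0.1563, 0.1719, 0.1563, 0.1563, 0.1875, 0.1719], E[r] = 1.7656, γ^t·E[r] = 1.235938, running G = 3.110938
t=2: π = [0.1660, 0.1660, 0.1445, 0.1445, 0.2109, 0.1680], E[r] = 1.7852, γ^t·E[r] = 0.874727, running G = 3.985664
t=3: π = [0.1641, 0.1641, 0.1458, 0.1431, 0.2109, 0.1721], E[r] = 1.7810, γ^t·E[r] = 0.610885, running G = 4.596549
t=4: π = [0.1647, 0.1644, 0.1455, 0.1429, 0.2106, 0.1719], E[r] = 1.7833, γ^t·E[r] = 0.428176, running G = 5.024725
t=5: π = [0.1647, 0.1643, 0.1456, 0.1429, 0.2106, 0.1719], E[r] = 1.7834, γ^t·E[r] = 0.299739, running G = 5.324465
t=6: π = [0.1647, 0.1643, 0.1456, 0.1429, 0.2106, 0.1719], E[r] = 1.7835, γ^t·E[r] = 0.209823, running G = 5.534288
t=7: π = [0.1647, 0.1643, 0.1456, 0.1429, 0.2106, 0.1719], E[r] = 1.7835, γ^t·E[r] = 0.146876, running G = 5.681164

G = 5.6812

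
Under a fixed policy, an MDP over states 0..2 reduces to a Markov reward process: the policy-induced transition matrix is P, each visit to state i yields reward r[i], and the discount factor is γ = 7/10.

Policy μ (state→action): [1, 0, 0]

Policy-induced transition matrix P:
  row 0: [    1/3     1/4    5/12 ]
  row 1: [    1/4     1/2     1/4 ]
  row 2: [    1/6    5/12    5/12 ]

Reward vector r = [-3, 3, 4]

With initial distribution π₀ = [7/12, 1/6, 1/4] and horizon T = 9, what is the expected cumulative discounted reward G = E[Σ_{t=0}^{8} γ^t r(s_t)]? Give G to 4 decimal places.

t=0: π = [0.5833, 0.1667, 0.2500], E[r] = -0.2500, γ^t·E[r] = -0.250000, running G = -0.250000
t=1: π = [0.2778, 0.3333, 0.3889], E[r] = 1.7222, γ^t·E[r] = 1.205556, running G = 0.955556
t=2: π = [0.2407, 0.3981, 0.3611], E[r] = 1.9167, γ^t·E[r] = 0.939167, running G = 1.894722
t=3: π = [0.2400, 0.4097, 0.3503], E[r] = 1.9105, γ^t·E[r] = 0.655299, running G = 2.550022
t=4: π = [0.2408, 0.4108, 0.3484], E[r] = 1.9035, γ^t·E[r] = 0.457042, running G = 3.007064
t=5: π = [0.2410, 0.4108, 0.3482], E[r] = 1.9020, γ^t·E[r] = 0.319667, running G = 3.326730
t=6: π = [0.2411, 0.4107, 0.3482], E[r] = 1.9018, γ^t·E[r] = 0.223743, running G = 3.550474
t=7: π = [0.2411, 0.4107, 0.3482], E[r] = 1.9018, γ^t·E[r] = 0.156620, running G = 3.707093
t=8: π = [0.2411, 0.4107, 0.3482], E[r] = 1.9018, γ^t·E[r] = 0.109634, running G = 3.816728

G = 3.8167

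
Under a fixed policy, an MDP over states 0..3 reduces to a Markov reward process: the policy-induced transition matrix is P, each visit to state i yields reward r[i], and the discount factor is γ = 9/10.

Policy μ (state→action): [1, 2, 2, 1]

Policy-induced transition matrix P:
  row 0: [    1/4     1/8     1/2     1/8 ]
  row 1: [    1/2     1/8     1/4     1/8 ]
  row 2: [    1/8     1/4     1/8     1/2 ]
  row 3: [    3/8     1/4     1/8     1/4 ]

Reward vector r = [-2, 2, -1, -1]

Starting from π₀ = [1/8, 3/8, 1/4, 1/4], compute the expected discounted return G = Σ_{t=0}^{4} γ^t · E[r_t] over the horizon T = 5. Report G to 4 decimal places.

t=0: π = [0.1250, 0.3750, 0.2500, 0.2500], E[r] = 0.0000, γ^t·E[r] = 0.000000, running G = 0.000000
t=1: π = [0.3438, 0.1875, 0.2188, 0.2500], E[r] = -0.7813, γ^t·E[r] = -0.703125, running G = -0.703125
t=2: π = [0.3008, 0.1836, 0.2773, 0.2383], E[r] = -0.7500, γ^t·E[r] = -0.607500, running G = -1.310625
t=3: π = [0.2910, 0.1895, 0.2607, 0.2588], E[r] = -0.7227, γ^t·E[r] = -0.526816, running G = -1.837441
t=4: π = [0.2971, 0.1899, 0.2578, 0.2551], E[r] = -0.7273, γ^t·E[r] = -0.477178, running G = -2.314620

G = -2.3146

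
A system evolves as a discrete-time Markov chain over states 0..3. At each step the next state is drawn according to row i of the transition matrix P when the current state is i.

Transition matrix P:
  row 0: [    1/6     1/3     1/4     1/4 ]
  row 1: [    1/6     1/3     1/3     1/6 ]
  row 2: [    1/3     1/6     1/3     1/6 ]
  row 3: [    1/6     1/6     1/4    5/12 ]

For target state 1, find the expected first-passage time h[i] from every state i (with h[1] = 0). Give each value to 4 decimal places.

First-step conditioning: h[1] = 0; for i ≠ 1, h[i] = 1 + Σ_k P[i][k]·h[k].
  h[0] = 1 + 1/6·h[0] + 1/4·h[2] + 1/4·h[3]
  h[2] = 1 + 1/3·h[0] + 1/3·h[2] + 1/6·h[3]
  h[3] = 1 + 1/6·h[0] + 1/4·h[2] + 5/12·h[3]
Solving the 3×3 linear system over states ≠ 1 gives exactly h = [33/8, 0, 24/5, 99/20] (h[1] = 0 is the target).

h = [4.1250, 0.0000, 4.8000, 4.9500]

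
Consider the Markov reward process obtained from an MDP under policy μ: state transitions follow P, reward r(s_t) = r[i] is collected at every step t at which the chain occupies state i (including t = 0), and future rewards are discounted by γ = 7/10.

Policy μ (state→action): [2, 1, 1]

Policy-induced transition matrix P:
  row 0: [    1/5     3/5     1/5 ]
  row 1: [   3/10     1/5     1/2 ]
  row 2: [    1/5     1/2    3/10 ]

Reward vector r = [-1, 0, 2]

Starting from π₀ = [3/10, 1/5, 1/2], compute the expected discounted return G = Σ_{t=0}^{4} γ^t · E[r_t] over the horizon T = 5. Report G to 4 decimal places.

G = 1.4972

t=0: π = [0.3000, 0.2000, 0.5000], E[r] = 0.7000, γ^t·E[r] = 0.700000, running G = 0.700000
t=1: π = [0.2200, 0.4700, 0.3100], E[r] = 0.4000, γ^t·E[r] = 0.280000, running G = 0.980000
t=2: π = [0.2470, 0.3810, 0.3720], E[r] = 0.4970, γ^t·E[r] = 0.243530, running G = 1.223530
t=3: π = [0.2381, 0.4104, 0.3515], E[r] = 0.4649, γ^t·E[r] = 0.159461, running G = 1.382991
t=4: π = [0.2410, 0.4007, 0.3583], E[r] = 0.4755, γ^t·E[r] = 0.114168, running G = 1.497158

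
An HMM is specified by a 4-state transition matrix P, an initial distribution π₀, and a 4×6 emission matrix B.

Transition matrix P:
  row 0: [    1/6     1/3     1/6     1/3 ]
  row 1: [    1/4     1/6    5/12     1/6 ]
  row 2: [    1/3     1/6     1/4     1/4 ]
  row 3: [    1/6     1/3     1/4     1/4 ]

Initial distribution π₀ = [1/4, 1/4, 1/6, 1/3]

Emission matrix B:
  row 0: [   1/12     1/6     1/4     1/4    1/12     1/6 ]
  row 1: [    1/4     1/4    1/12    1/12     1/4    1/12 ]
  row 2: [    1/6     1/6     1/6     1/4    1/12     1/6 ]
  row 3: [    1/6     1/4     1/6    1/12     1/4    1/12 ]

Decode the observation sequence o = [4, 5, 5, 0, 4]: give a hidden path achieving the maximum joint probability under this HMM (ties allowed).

t=0: δ = [2.083e-02, 6.250e-02, 1.389e-02, 8.333e-02]  (obs o_0=4)
t=1: δ = [2.604e-03, 2.315e-03, 4.340e-03, 1.736e-03]  ψ = [1, 3, 1, 3]  (obs o_1=5)
t=2: δ = [2.411e-04, 7.234e-05, 1.808e-04, 9.042e-05]  ψ = [2, 0, 2, 2]  (obs o_2=5)
t=3: δ = [5.023e-06, 2.009e-05, 7.535e-06, 1.340e-05]  ψ = [2, 0, 2, 0]  (obs o_3=0)
t=4: δ = [4.186e-07, 1.116e-06, 6.977e-07, 8.372e-07]  ψ = [1, 3, 1, 1]  (obs o_4=4)
backtrack: best end state = 1; path = [1, 2, 0, 3, 1]

path = [1, 2, 0, 3, 1]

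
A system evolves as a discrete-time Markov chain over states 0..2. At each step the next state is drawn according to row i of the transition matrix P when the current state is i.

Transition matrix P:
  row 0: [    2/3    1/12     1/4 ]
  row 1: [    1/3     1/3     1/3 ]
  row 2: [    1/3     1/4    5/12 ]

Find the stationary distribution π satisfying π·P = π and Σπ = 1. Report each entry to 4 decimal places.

π = [0.5000, 0.1818, 0.3182]

Balance equations π_j = Σ_i π_i·P[i][j]:
  π_0 = 2/3·π_0 + 1/3·π_1 + 1/3·π_2
  π_1 = 1/12·π_0 + 1/3·π_1 + 1/4·π_2
  normalize: π_0 + π_1 + π_2 = 1
Solving the linear system gives exactly π = [1/2, 2/11, 7/22].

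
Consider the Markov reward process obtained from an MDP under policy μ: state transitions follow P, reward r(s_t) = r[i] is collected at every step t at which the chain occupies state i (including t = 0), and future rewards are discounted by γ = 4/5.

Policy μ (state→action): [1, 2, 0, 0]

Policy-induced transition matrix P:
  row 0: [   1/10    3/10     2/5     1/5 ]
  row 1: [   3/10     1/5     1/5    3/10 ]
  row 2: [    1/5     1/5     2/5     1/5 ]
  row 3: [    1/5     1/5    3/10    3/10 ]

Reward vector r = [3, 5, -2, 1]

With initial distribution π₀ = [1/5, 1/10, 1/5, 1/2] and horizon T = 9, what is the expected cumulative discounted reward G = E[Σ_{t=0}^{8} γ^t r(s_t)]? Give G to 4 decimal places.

G = 5.4804

t=0: π = [0.2000, 0.1000, 0.2000, 0.5000], E[r] = 1.2000, γ^t·E[r] = 1.200000, running G = 1.200000
t=1: π = [0.1900, 0.2200, 0.3300, 0.2600], E[r] = 1.2700, γ^t·E[r] = 1.016000, running G = 2.216000
t=2: π = [0.2030, 0.2190, 0.3300, 0.2480], E[r] = 1.2920, γ^t·E[r] = 0.826880, running G = 3.042880
t=3: π = [0.2016, 0.2203, 0.3314, 0.2467], E[r] = 1.2902, γ^t·E[r] = 0.660582, running G = 3.703462
t=4: π = [0.2019, 0.2202, 0.3313, 0.2467], E[r] = 1.2906, γ^t·E[r] = 0.528617, running G = 4.232080
t=5: π = [0.2018, 0.2202, 0.3313, 0.2467], E[r] = 1.2905, γ^t·E[r] = 0.422875, running G = 4.654955
t=6: π = [0.2018, 0.2202, 0.3313, 0.2467], E[r] = 1.2905, γ^t·E[r] = 0.338302, running G = 4.993257
t=7: π = [0.2018, 0.2202, 0.3313, 0.2467], E[r] = 1.2905, γ^t·E[r] = 0.270642, running G = 5.263899
t=8: π = [0.2018, 0.2202, 0.3313, 0.2467], E[r] = 1.2905, γ^t·E[r] = 0.216513, running G = 5.480412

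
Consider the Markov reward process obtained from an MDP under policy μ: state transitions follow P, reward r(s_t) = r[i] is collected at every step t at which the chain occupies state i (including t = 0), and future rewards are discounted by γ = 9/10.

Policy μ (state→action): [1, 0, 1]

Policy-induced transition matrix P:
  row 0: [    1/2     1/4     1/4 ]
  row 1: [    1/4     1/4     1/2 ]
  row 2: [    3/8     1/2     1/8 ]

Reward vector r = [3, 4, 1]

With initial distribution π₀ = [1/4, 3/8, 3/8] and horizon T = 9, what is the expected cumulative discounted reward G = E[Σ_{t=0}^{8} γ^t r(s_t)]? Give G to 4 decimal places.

t=0: π = [0.2500, 0.3750, 0.3750], E[r] = 2.6250, γ^t·E[r] = 2.625000, running G = 2.625000
t=1: π = [0.3594, 0.3438, 0.2969], E[r] = 2.7500, γ^t·E[r] = 2.475000, running G = 5.100000
t=2: π = [0.3770, 0.3242, 0.2988], E[r] = 2.7266, γ^t·E[r] = 2.208516, running G = 7.308516
t=3: π = [0.3816, 0.3247, 0.2937], E[r] = 2.7373, γ^t·E[r] = 1.995495, running G = 9.304011
t=4: π = [0.3821, 0.3234, 0.2945], E[r] = 2.7345, γ^t·E[r] = 1.794104, running G = 11.098114
t=5: π = [0.3823, 0.3236, 0.2940], E[r] = 2.7355, γ^t·E[r] = 1.615297, running G = 12.713411
t=6: π = [0.3823, 0.3235, 0.2941], E[r] = 2.7352, γ^t·E[r] = 1.453606, running G = 14.167017
t=7: π = [0.3824, 0.3235, 0.2941], E[r] = 2.7353, γ^t·E[r] = 1.308294, running G = 15.475311
t=8: π = [0.3824, 0.3235, 0.2941], E[r] = 2.7353, γ^t·E[r] = 1.177451, running G = 16.652762

G = 16.6528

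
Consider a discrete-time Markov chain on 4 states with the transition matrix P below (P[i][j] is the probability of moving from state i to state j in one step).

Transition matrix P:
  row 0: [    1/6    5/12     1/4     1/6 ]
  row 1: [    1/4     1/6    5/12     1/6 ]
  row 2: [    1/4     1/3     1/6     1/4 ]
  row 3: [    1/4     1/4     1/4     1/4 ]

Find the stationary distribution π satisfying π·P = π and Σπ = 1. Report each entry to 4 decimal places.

π = [0.2308, 0.2874, 0.2750, 0.2068]

Balance equations π_j = Σ_i π_i·P[i][j]:
  π_0 = 1/6·π_0 + 1/4·π_1 + 1/4·π_2 + 1/4·π_3
  π_1 = 5/12·π_0 + 1/6·π_1 + 1/3·π_2 + 1/4·π_3
  π_2 = 1/4·π_0 + 5/12·π_1 + 1/6·π_2 + 1/4·π_3
  normalize: π_0 + π_1 + π_2 + π_3 = 1
Solving the linear system gives exactly π = [3/13, 48/167, 597/2171, 449/2171].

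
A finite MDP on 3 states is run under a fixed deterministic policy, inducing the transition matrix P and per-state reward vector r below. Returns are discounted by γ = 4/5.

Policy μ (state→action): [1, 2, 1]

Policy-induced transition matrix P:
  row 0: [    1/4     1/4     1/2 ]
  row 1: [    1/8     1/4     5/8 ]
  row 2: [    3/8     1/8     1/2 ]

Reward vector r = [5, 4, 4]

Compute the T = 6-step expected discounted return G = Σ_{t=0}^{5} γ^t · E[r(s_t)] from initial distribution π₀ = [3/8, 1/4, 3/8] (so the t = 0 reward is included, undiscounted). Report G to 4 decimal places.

G = 15.8963

t=0: π = [0.3750, 0.2500, 0.3750], E[r] = 4.3750, γ^t·E[r] = 4.375000, running G = 4.375000
t=1: π = [0.2656, 0.2031, 0.5313], E[r] = 4.2656, γ^t·E[r] = 3.412500, running G = 7.787500
t=2: π = [0.2910, 0.1836, 0.5254], E[r] = 4.2910, γ^t·E[r] = 2.746250, running G = 10.533750
t=3: π = [0.2927, 0.1843, 0.5229], E[r] = 4.2927, γ^t·E[r] = 2.197875, running G = 12.731625
t=4: π = [0.2923, 0.1846, 0.5230], E[r] = 4.2923, γ^t·E[r] = 1.758138, running G = 14.489763
t=5: π = [0.2923, 0.1846, 0.5231], E[r] = 4.2923, γ^t·E[r] = 1.406501, running G = 15.896264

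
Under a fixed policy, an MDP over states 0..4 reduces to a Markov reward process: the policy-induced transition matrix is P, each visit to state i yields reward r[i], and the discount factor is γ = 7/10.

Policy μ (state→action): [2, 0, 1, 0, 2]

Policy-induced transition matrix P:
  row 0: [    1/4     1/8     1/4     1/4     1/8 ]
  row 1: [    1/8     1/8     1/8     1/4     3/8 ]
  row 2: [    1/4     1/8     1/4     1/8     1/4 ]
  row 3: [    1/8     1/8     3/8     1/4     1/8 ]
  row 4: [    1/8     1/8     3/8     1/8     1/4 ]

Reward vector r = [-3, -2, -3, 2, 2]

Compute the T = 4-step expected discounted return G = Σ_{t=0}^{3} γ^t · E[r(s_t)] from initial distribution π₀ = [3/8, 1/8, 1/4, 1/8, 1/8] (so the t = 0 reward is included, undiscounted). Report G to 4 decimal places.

G = -2.9185

t=0: π = [0.3750, 0.1250, 0.2500, 0.1250, 0.1250], E[r] = -1.6250, γ^t·E[r] = -1.625000, running G = -1.625000
t=1: π = [0.2031, 0.1250, 0.2656, 0.2031, 0.2031], E[r] = -0.8438, γ^t·E[r] = -0.590625, running G = -2.215625
t=2: π = [0.1836, 0.1250, 0.2852, 0.1914, 0.2148], E[r] = -0.8438, γ^t·E[r] = -0.413438, running G = -2.629063
t=3: π = [0.1836, 0.1250, 0.2852, 0.1875, 0.2188], E[r] = -0.8438, γ^t·E[r] = -0.289406, running G = -2.918469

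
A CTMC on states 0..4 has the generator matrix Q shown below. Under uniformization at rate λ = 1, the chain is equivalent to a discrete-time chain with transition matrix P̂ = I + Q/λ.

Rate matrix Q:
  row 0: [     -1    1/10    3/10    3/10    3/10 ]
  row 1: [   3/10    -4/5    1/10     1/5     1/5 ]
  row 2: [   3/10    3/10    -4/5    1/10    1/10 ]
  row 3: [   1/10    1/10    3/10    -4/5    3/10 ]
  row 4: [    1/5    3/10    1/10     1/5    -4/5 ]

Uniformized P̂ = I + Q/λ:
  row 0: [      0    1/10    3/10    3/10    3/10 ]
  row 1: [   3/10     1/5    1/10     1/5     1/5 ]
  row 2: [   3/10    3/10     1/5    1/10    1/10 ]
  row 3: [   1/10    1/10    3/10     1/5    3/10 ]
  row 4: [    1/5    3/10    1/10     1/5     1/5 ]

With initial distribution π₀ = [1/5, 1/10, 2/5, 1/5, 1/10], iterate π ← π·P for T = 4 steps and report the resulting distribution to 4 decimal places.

t=0: π = [0.2000, 0.1000, 0.4000, 0.2000, 0.1000]
t=1: π = [0.1900, 0.2100, 0.2200, 0.1800, 0.2000]
t=2: π = [0.1870, 0.2050, 0.1960, 0.1970, 0.2150]
t=3: π = [0.1830, 0.2027, 0.1964, 0.1991, 0.2188]
t=4: π = [0.1834, 0.2033, 0.1961, 0.1987, 0.2186]

π = [0.1834, 0.2033, 0.1961, 0.1987, 0.2186]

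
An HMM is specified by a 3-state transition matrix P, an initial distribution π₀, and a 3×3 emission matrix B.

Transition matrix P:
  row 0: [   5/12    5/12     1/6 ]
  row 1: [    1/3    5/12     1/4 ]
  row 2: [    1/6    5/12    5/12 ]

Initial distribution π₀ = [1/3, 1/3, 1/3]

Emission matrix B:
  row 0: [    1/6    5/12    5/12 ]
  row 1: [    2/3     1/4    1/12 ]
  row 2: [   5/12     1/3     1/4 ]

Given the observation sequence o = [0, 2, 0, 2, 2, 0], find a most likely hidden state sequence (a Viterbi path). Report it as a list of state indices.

path = [1, 0, 1, 0, 0, 1]

t=0: δ = [5.556e-02, 2.222e-01, 1.389e-01]  (obs o_0=0)
t=1: δ = [3.086e-02, 7.716e-03, 1.447e-02]  ψ = [1, 1, 2]  (obs o_1=2)
t=2: δ = [2.143e-03, 8.573e-03, 2.512e-03]  ψ = [0, 0, 2]  (obs o_2=0)
t=3: δ = [1.191e-03, 2.977e-04, 5.358e-04]  ψ = [1, 1, 1]  (obs o_3=2)
t=4: δ = [2.067e-04, 4.135e-05, 5.582e-05]  ψ = [0, 0, 2]  (obs o_4=2)
t=5: δ = [1.436e-05, 5.742e-05, 1.436e-05]  ψ = [0, 0, 0]  (obs o_5=0)
backtrack: best end state = 1; path = [1, 0, 1, 0, 0, 1]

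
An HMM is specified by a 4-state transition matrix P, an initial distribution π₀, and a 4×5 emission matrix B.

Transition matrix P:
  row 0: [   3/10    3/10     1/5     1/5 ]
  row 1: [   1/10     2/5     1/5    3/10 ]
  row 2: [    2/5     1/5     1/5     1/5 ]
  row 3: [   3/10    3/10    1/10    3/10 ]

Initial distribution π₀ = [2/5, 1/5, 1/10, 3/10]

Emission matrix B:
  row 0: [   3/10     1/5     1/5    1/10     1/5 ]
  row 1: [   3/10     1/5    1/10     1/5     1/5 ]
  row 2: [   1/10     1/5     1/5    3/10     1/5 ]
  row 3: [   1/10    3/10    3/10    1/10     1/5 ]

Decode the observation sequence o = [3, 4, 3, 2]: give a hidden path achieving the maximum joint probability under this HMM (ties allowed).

path = [1, 1, 1, 3]

t=0: δ = [4.000e-02, 4.000e-02, 3.000e-02, 3.000e-02]  (obs o_0=3)
t=1: δ = [2.400e-03, 3.200e-03, 1.600e-03, 2.400e-03]  ψ = [0, 1, 0, 1]  (obs o_1=4)
t=2: δ = [7.200e-05, 2.560e-04, 1.920e-04, 9.600e-05]  ψ = [0, 1, 1, 1]  (obs o_2=3)
t=3: δ = [1.536e-05, 1.024e-05, 1.024e-05, 2.304e-05]  ψ = [2, 1, 1, 1]  (obs o_3=2)
backtrack: best end state = 3; path = [1, 1, 1, 3]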